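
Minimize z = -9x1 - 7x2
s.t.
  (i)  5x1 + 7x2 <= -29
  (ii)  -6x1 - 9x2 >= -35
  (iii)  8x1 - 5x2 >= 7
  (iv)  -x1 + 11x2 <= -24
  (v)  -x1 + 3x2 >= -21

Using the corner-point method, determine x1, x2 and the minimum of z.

x1 = 30/11, x2 = -67/11, minimum z = 199/11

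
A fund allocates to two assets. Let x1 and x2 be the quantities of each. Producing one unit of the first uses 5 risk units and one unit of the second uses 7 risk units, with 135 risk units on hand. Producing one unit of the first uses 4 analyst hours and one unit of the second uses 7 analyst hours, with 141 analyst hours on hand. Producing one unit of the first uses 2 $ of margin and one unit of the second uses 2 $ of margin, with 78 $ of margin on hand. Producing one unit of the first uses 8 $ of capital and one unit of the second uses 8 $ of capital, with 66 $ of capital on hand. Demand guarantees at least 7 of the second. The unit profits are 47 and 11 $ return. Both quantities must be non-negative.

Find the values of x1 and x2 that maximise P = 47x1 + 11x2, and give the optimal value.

x1 = 5/4, x2 = 7, maximum P = 543/4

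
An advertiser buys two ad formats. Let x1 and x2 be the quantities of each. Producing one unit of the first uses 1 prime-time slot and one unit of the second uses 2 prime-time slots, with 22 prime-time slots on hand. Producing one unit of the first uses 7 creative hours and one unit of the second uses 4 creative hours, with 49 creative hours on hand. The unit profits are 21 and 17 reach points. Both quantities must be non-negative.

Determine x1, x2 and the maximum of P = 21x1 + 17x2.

Vertices and P = 21x1 + 17x2:
  (0, 0) → P = 0
  (0, 11) → P = 187
  (7, 0) → P = 147
  (1, 21/2) → P = 399/2

x1 = 1, x2 = 21/2, maximum P = 399/2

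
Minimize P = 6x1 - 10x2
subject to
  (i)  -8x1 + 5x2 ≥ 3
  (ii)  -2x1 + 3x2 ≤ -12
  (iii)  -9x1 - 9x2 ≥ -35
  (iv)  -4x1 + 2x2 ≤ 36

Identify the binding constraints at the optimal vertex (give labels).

(i) and (ii)

Vertices and P = 6x1 - 10x2:
  (-69/14, -51/7) → P = 303/7
  (-87/2, -69) → P = 429
  (-33/2, -15) → P = 51

The minimum is at (-69/14, -51/7). Substituting into each constraint, equality holds for (i) and (ii); the remaining constraints have slack.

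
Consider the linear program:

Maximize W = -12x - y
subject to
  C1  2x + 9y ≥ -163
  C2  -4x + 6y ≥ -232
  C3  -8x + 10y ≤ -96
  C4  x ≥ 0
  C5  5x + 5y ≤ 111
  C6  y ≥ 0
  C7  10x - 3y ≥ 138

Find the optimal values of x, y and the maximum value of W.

x = 69/5, y = 0, maximum W = -828/5

At the optimal vertex, y = 0 and 10x - 3y = 138.
Solving simultaneously gives x = 69/5, y = 0.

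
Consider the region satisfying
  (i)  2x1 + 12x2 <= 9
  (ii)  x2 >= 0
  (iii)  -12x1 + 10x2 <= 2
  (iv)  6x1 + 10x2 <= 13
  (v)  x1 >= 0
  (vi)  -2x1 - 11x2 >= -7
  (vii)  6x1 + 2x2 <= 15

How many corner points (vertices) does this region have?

5

The feasible vertices (each the meet of two boundaries and inside every other half-plane) are:
  (13/6, 0)
  (0, 0)
  (0, 1/5)
  (6/19, 11/19)
  (73/46, 8/23)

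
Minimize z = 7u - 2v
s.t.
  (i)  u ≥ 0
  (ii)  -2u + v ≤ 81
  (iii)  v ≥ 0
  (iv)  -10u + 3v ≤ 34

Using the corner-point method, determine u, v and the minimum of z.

Vertices and z = 7u - 2v:
  (0, 0) → z = 0
  (0, 34/3) → z = -68/3
  (209/4, 371/2) → z = -21/4
The feasible region is unbounded (it extends along (1, 2), (1, 0)), but z strictly increases along every unbounded feasible direction, so there is no improving ray and the minimum is attained at a vertex.

The binding constraints are u = 0 and -10u + 3v = 34.
Solving simultaneously gives u = 0, v = 34/3.

u = 0, v = 34/3, minimum z = -68/3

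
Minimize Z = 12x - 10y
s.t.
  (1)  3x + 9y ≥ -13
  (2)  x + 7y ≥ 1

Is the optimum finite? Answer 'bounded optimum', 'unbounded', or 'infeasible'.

From the feasible point (-25/3, 4/3), moving in the direction (-9, 3) keeps every constraint satisfied while Z decreases without bound.

unbounded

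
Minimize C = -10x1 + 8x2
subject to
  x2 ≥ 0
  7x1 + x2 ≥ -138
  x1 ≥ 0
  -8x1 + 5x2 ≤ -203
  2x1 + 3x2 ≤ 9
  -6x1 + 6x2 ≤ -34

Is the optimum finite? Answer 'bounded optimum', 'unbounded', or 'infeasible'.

The boundaries x2 = 0 and -8x1 + 5x2 = -203 meet at (203/8, 0), but that point violates 2x1 + 3x2 ≤ 9. Every candidate vertex is excluded by some other constraint, so the feasible region is empty.

infeasible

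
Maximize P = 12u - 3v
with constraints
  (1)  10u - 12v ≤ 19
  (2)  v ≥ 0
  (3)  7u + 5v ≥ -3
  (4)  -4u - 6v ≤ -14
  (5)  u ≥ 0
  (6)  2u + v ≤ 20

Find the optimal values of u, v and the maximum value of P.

Vertices and P = 12u - 3v:
  (47/18, 16/27) → P = 266/9
  (259/34, 81/17) → P = 1311/17
  (0, 7/3) → P = -7
  (0, 20) → P = -60

At the optimal vertex, 10u - 12v = 19 and 2u + v = 20.
Solving simultaneously gives u = 259/34, v = 81/17.

u = 259/34, v = 81/17, maximum P = 1311/17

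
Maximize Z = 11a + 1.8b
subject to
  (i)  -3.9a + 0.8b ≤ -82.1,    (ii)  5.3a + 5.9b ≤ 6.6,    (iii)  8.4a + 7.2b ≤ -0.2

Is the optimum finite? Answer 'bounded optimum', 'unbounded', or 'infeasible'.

From the feasible point (7387/435, -11507/580), moving in the direction (7.2, -8.4) keeps every constraint satisfied while Z increases without bound.

unbounded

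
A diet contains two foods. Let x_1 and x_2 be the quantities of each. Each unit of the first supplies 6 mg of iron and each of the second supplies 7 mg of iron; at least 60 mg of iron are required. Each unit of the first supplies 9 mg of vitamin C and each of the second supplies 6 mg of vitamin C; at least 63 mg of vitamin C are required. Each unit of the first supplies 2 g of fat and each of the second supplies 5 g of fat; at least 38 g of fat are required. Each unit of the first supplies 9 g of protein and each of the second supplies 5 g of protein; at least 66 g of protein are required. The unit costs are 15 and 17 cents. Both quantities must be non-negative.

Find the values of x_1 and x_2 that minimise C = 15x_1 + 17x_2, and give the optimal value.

The feasible region is unbounded (it extends along (0, 1), (1, 0)), but C strictly increases along every unbounded feasible direction, so there is no improving ray and the minimum is attained at a vertex.

x_1 = 4, x_2 = 6, minimum C = 162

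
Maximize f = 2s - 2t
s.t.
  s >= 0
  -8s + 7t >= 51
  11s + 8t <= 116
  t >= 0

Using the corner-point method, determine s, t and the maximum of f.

Corner points and f = 2s - 2t:
  (0, 51/7) → f = -102/7
  (0, 29/2) → f = -29
  (404/141, 1489/141) → f = -2170/141

s = 0, t = 51/7, maximum f = -102/7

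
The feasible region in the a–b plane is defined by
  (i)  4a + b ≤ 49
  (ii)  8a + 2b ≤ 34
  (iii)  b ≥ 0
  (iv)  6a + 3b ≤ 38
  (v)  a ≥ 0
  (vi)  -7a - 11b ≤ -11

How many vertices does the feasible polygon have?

5

Intersecting each pair of boundary lines and keeping only the points that satisfy every inequality leaves:
  (17/4, 0)
  (13/6, 25/3)
  (11/7, 0)
  (0, 38/3)
  (0, 1)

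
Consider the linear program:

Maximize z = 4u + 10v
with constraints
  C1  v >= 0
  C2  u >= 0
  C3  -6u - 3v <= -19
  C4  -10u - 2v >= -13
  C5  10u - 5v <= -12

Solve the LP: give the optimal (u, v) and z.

u = 0, v = 13/2, maximum z = 65

Feasible corners and z = 4u + 10v:
  (0, 19/3) → z = 190/3
  (0, 13/2) → z = 65
  (1/18, 56/9) → z = 562/9

The optimum lies where u = 0 and -10u - 2v = -13.
Solving simultaneously gives u = 0, v = 13/2.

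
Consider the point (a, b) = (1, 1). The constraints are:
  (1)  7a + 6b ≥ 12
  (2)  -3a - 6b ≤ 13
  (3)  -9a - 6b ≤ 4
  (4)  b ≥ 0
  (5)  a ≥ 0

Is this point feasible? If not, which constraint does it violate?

feasible

(1): 13 ≥ 12 ✓
(2): -9 ≤ 13 ✓
(3): -15 ≤ 4 ✓
(4): 1 ≥ 0 ✓
(5): 1 ≥ 0 ✓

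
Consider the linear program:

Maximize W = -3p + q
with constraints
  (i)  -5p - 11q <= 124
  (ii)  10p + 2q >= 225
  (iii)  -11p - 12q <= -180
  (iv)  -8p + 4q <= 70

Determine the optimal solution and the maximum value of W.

Feasible corners and W = -3p + q:
  (3468/61, -2264/61) → W = -12668/61
  (1170/49, -675/98) → W = -7695/98
  (95/7, 625/14) → W = 55/14
The feasible region is unbounded (it extends along (1, 2), (11, -5)), but W strictly decreases along every unbounded feasible direction, so there is no improving ray and the maximum is attained at a vertex.

The binding constraints are 10p + 2q = 225 and -8p + 4q = 70.
Solving simultaneously gives p = 95/7, q = 625/14.

p = 95/7, q = 625/14, maximum W = 55/14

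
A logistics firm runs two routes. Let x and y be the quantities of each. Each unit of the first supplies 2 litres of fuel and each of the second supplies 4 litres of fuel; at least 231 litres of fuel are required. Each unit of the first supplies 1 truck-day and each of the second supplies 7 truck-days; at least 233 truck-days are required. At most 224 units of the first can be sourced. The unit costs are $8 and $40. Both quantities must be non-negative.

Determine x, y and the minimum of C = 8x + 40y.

Corner points and C = 8x + 40y:
  (0, 231/4) → C = 2310
  (137/2, 47/2) → C = 1488
  (224, 9/7) → C = 12904/7
The feasible region is unbounded (it extends along (0, 1)), but C strictly increases along every unbounded feasible direction, so there is no improving ray and the minimum is attained at a vertex.

The binding constraints are 2x + 4y = 231 and x + 7y = 233.
Solving simultaneously gives x = 137/2, y = 47/2.

x = 137/2, y = 47/2, minimum C = 1488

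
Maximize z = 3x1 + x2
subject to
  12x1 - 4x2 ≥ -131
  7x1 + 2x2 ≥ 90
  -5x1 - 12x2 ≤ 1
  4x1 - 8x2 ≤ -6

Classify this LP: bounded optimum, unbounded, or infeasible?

From the feasible point (49/26, 1997/52), moving in the direction (8, 4) keeps every constraint satisfied while z increases without bound.

unbounded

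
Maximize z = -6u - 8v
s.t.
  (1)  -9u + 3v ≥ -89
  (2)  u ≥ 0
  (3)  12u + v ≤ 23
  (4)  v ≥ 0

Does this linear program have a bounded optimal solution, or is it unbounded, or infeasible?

Corner points and z = -6u - 8v:
  (0, 23) → z = -184
  (0, 0) → z = 0
  (23/12, 0) → z = -23/2
The feasible region has finitely many vertices and no improving ray; the maximum is 0 at (0, 0).

bounded optimum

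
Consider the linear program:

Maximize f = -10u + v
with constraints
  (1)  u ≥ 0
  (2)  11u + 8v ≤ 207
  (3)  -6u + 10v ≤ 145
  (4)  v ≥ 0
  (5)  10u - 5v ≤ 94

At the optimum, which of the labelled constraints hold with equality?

Extreme points and f = -10u + v:
  (0, 29/2) → f = 29/2
  (0, 0) → f = 0
  (455/79, 2837/158) → f = -6263/158
  (1787/135, 1036/135) → f = -16834/135
  (47/5, 0) → f = -94

The maximum is at (0, 29/2). Substituting into each constraint, equality holds for (1) and (3); the remaining constraints have slack.

(1) and (3)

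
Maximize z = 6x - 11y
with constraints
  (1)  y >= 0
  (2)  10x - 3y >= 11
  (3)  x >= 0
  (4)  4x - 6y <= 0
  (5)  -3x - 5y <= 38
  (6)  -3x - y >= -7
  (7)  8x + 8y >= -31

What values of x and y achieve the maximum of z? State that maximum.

x = 11/8, y = 11/12, maximum z = -11/6

Extreme points and z = 6x - 11y:
  (11/8, 11/12) → z = -11/6
  (32/19, 37/19) → z = -215/19
  (21/11, 14/11) → z = -28/11

At the optimal vertex, 10x - 3y = 11 and 4x - 6y = 0.
Solving simultaneously gives x = 11/8, y = 11/12.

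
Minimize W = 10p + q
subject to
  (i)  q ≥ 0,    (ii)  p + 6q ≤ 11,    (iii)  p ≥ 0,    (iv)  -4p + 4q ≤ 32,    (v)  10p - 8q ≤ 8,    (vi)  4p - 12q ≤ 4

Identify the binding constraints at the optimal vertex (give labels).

Vertices and W = 10p + q:
  (0, 0) → W = 0
  (4/5, 0) → W = 8
  (0, 11/6) → W = 11/6
  (2, 3/2) → W = 43/2

The minimum is at (0, 0). Substituting into each constraint, equality holds for (i) and (iii); the remaining constraints have slack.

(i) and (iii)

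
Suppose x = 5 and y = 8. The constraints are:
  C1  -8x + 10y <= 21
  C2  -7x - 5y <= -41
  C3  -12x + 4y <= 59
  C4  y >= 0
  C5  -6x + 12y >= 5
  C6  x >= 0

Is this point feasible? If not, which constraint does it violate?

Constraint C1: -8x + 10y = 40, which is not ≤ 21. All other constraints are satisfied.

not feasible — violates C1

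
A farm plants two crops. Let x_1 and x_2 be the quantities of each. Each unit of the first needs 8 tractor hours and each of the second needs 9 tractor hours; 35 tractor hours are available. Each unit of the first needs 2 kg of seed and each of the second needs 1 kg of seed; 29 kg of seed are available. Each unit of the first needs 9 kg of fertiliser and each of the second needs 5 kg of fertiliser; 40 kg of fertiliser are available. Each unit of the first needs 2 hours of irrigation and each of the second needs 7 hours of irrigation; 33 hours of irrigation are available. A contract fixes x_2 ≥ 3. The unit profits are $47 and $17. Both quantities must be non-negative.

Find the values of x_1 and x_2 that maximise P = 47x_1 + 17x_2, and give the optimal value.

Vertices and P = 47x_1 + 17x_2:
  (0, 35/9) → P = 595/9
  (0, 3) → P = 51
  (1, 3) → P = 98

At the optimal vertex, 8x_1 + 9x_2 = 35 and x_2 = 3.
Solving simultaneously gives x_1 = 1, x_2 = 3.

x_1 = 1, x_2 = 3, maximum P = 98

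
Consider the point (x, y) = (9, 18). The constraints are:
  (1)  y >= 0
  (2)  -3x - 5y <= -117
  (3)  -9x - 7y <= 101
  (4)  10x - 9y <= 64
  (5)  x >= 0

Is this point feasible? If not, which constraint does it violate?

feasible

(1): 18 ≥ 0 ✓
(2): -117 ≤ -117 ✓
(3): -207 ≤ 101 ✓
(4): -72 ≤ 64 ✓
(5): 9 ≥ 0 ✓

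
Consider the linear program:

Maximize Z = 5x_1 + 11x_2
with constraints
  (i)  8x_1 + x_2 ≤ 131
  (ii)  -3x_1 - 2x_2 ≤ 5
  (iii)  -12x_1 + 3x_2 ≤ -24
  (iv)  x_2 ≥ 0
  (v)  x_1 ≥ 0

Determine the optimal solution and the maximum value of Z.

Vertices and Z = 5x_1 + 11x_2:
  (139/12, 115/3) → Z = 5755/12
  (131/8, 0) → Z = 655/8
  (2, 0) → Z = 10

The binding constraints are 8x_1 + x_2 = 131 and -12x_1 + 3x_2 = -24.
Solving simultaneously gives x_1 = 139/12, x_2 = 115/3.

x_1 = 139/12, x_2 = 115/3, maximum Z = 5755/12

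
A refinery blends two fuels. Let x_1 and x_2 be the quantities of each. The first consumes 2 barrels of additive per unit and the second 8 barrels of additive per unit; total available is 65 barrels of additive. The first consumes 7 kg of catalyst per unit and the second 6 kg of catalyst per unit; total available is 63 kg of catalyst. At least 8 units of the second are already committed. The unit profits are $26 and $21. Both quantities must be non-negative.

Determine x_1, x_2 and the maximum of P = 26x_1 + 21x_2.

x_1 = 1/2, x_2 = 8, maximum P = 181

Vertices and P = 26x_1 + 21x_2:
  (0, 65/8) → P = 1365/8
  (0, 8) → P = 168
  (1/2, 8) → P = 181

At the optimal vertex, 2x_1 + 8x_2 = 65 and x_2 = 8.
Solving simultaneously gives x_1 = 1/2, x_2 = 8.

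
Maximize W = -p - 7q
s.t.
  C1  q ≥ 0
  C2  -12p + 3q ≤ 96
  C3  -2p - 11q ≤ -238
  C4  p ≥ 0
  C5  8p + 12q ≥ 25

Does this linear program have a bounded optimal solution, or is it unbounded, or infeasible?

bounded optimum

Vertices and W = -p - 7q:
  (119, 0) → W = -119
  (0, 32) → W = -224
  (0, 238/11) → W = -1666/11
The feasible region has finitely many vertices and no improving ray; the maximum is -119 at (119, 0).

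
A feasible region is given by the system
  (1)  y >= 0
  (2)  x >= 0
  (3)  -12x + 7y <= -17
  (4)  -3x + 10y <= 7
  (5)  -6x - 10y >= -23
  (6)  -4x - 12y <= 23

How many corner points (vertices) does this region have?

3

The feasible vertices (each the meet of two boundaries and inside every other half-plane) are:
  (17/12, 0)
  (23/6, 0)
  (331/162, 29/27)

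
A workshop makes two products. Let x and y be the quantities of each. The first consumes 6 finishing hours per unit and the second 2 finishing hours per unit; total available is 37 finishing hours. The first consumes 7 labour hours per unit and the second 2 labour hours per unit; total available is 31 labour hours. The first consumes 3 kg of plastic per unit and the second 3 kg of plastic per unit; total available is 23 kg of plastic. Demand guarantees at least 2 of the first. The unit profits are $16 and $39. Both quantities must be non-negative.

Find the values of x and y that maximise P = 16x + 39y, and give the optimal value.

x = 2, y = 17/3, maximum P = 253

Feasible corners and P = 16x + 39y:
  (31/7, 0) → P = 496/7
  (2, 0) → P = 32
  (47/15, 68/15) → P = 3404/15
  (2, 17/3) → P = 253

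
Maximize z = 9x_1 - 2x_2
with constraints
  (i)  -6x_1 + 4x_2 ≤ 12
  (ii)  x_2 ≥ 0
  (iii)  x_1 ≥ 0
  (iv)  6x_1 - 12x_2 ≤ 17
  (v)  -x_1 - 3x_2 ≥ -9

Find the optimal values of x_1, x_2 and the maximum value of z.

Extreme points and z = 9x_1 - 2x_2:
  (0, 3) → z = -6
  (0, 0) → z = 0
  (17/6, 0) → z = 51/2
  (53/10, 37/30) → z = 1357/30

The binding constraints are 6x_1 - 12x_2 = 17 and -x_1 - 3x_2 = -9.
Solving simultaneously gives x_1 = 53/10, x_2 = 37/30.

x_1 = 53/10, x_2 = 37/30, maximum z = 1357/30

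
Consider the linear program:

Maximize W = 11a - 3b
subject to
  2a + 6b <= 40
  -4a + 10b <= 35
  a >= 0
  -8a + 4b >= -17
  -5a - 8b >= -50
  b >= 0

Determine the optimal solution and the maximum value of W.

a = 4, b = 15/4, maximum W = 131/4

Feasible corners and W = 11a - 3b:
  (0, 7/2) → W = -21/2
  (110/41, 375/82) → W = 1295/82
  (0, 0) → W = 0
  (4, 15/4) → W = 131/4
  (17/8, 0) → W = 187/8

The optimum lies where -8a + 4b = -17 and -5a - 8b = -50.
Solving simultaneously gives a = 4, b = 15/4.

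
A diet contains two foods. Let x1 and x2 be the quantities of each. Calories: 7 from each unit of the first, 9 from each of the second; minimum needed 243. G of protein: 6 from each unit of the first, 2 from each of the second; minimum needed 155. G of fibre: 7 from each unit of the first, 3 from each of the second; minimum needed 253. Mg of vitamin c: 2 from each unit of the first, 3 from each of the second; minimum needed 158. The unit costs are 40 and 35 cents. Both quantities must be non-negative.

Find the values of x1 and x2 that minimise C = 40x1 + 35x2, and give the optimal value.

x1 = 19, x2 = 40, minimum C = 2160

Corner points and C = 40x1 + 35x2:
  (0, 253/3) → C = 8855/3
  (79, 0) → C = 3160
  (19, 40) → C = 2160
The feasible region is unbounded (it extends along (0, 1), (1, 0)), but C strictly increases along every unbounded feasible direction, so there is no improving ray and the minimum is attained at a vertex.

At the optimal vertex, 7x1 + 3x2 = 253 and 2x1 + 3x2 = 158.
Solving simultaneously gives x1 = 19, x2 = 40.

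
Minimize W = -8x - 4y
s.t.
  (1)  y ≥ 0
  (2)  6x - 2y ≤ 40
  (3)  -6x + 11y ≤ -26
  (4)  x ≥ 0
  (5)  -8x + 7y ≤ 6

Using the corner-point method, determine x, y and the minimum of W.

x = 194/27, y = 14/9, minimum W = -1720/27

Corner points and W = -8x - 4y:
  (20/3, 0) → W = -160/3
  (13/3, 0) → W = -104/3
  (194/27, 14/9) → W = -1720/27

At the optimal vertex, 6x - 2y = 40 and -6x + 11y = -26.
Solving simultaneously gives x = 194/27, y = 14/9.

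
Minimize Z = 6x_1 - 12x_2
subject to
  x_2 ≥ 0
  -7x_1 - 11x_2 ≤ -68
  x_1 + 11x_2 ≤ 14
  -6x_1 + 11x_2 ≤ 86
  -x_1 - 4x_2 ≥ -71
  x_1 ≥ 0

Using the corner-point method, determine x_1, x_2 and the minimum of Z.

Corner points and Z = 6x_1 - 12x_2:
  (68/7, 0) → Z = 408/7
  (14, 0) → Z = 84
  (9, 5/11) → Z = 534/11

x_1 = 9, x_2 = 5/11, minimum Z = 534/11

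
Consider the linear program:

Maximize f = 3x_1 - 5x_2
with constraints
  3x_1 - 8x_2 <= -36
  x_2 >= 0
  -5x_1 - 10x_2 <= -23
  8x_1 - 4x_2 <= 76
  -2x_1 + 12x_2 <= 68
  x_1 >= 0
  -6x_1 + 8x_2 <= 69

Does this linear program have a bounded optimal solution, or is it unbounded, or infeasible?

Corner points and f = 3x_1 - 5x_2:
  (28/5, 33/5) → f = -81/5
  (0, 9/2) → f = -45/2
  (0, 17/3) → f = -85/3
The feasible region has finitely many vertices and no improving ray; the maximum is -81/5 at (28/5, 33/5).

bounded optimum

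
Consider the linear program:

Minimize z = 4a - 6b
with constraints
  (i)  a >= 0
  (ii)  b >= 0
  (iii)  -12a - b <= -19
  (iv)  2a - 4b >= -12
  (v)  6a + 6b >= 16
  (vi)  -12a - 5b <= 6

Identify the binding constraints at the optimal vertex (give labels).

Corner points and z = 4a - 6b:
  (8/3, 0) → z = 32/3
  (32/25, 91/25) → z = -418/25
  (49/33, 13/11) → z = -38/33
The feasible region is unbounded (it extends along (2, 1), (1, 0)), but z strictly increases along every unbounded feasible direction, so there is no improving ray and the minimum is attained at a vertex.

The minimum is at (32/25, 91/25). Substituting into each constraint, equality holds for (iii) and (iv); the remaining constraints have slack.

(iii) and (iv)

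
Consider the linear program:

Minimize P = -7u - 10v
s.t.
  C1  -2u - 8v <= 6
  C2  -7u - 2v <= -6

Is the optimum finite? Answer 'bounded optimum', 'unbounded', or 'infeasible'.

From the feasible point (15/13, -27/26), moving in the direction (-2, 7) keeps every constraint satisfied while P decreases without bound.

unbounded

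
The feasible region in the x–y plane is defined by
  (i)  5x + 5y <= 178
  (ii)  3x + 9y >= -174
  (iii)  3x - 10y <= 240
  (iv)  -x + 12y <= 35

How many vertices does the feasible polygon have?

4

The feasible vertices (each the meet of two boundaries and inside every other half-plane) are:
  (596/13, -666/65)
  (1961/65, 353/65)
  (140/19, -414/19)
  (-267/5, -23/15)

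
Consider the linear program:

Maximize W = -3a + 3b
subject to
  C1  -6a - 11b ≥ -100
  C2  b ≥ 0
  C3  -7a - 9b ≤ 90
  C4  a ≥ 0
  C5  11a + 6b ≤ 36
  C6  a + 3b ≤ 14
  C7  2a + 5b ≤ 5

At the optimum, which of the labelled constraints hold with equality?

C4 and C7

Corner points and W = -3a + 3b:
  (0, 0) → W = 0
  (5/2, 0) → W = -15/2
  (0, 1) → W = 3

The maximum is at (0, 1). Substituting into each constraint, equality holds for C4 and C7; the remaining constraints have slack.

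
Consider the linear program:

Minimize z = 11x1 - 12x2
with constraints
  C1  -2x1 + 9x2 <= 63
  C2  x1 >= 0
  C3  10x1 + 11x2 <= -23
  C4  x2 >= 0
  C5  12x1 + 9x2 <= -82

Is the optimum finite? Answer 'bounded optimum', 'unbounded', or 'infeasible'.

The boundaries -2x1 + 9x2 = 63 and x2 = 0 meet at (-63/2, 0), but that point violates x1 ≥ 0. Every candidate vertex is excluded by some other constraint, so the feasible region is empty.

infeasible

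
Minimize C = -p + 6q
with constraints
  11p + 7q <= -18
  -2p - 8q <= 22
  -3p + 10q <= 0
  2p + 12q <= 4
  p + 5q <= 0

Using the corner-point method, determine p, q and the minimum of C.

p = 5/37, q = -103/37, minimum C = -623/37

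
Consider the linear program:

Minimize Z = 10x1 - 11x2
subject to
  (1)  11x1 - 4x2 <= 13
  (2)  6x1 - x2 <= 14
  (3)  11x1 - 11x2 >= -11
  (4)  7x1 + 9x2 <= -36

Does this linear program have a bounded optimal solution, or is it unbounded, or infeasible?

Corner points and Z = 10x1 - 11x2:
  (-27/127, -487/127) → Z = 5087/127
  (-45/16, -29/16) → Z = -131/16
The feasible region has finitely many vertices and no improving ray; the minimum is -131/16 at (-45/16, -29/16).

bounded optimum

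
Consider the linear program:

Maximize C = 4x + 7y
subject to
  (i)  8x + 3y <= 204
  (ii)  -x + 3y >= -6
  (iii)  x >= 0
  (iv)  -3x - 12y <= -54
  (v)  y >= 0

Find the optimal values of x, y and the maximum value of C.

Feasible corners and C = 4x + 7y:
  (70/3, 52/9) → C = 1204/9
  (0, 68) → C = 476
  (78/7, 12/7) → C = 396/7
  (0, 9/2) → C = 63/2

The binding constraints are 8x + 3y = 204 and x = 0.
Solving simultaneously gives x = 0, y = 68.

x = 0, y = 68, maximum C = 476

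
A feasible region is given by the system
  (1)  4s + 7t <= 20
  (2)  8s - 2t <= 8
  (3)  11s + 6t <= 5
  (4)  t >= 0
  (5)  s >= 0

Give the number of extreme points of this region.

3

Intersecting each pair of boundary lines and keeping only the points that satisfy every inequality leaves:
  (5/11, 0)
  (0, 5/6)
  (0, 0)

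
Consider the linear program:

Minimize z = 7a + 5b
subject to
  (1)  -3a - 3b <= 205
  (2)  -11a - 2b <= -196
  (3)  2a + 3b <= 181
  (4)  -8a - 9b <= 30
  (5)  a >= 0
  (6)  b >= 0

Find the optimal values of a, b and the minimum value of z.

Corner points and z = 7a + 5b:
  (226/29, 1599/29) → z = 9577/29
  (196/11, 0) → z = 1372/11
  (181/2, 0) → z = 1267/2

a = 196/11, b = 0, minimum z = 1372/11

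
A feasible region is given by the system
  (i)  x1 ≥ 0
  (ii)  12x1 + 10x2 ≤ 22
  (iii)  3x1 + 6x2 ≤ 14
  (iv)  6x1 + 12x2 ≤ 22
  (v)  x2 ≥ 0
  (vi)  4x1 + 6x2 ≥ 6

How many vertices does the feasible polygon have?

5

Pairwise boundary intersections that survive every other constraint:
  (0, 11/6)
  (0, 1)
  (11/21, 11/7)
  (11/6, 0)
  (3/2, 0)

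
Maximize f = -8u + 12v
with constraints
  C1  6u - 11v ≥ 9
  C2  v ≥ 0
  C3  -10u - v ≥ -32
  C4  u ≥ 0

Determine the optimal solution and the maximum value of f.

Extreme points and f = -8u + 12v:
  (3/2, 0) → f = -12
  (361/116, 51/58) → f = -416/29
  (16/5, 0) → f = -128/5

The optimum lies where 6u - 11v = 9 and v = 0.
Solving simultaneously gives u = 3/2, v = 0.

u = 3/2, v = 0, maximum f = -12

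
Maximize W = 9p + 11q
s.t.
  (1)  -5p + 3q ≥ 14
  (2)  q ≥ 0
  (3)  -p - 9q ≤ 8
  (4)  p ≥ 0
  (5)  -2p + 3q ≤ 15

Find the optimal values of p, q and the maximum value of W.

Extreme points and W = 9p + 11q:
  (0, 14/3) → W = 154/3
  (1/3, 47/9) → W = 544/9
  (0, 5) → W = 55

The binding constraints are -5p + 3q = 14 and -2p + 3q = 15.
Solving simultaneously gives p = 1/3, q = 47/9.

p = 1/3, q = 47/9, maximum W = 544/9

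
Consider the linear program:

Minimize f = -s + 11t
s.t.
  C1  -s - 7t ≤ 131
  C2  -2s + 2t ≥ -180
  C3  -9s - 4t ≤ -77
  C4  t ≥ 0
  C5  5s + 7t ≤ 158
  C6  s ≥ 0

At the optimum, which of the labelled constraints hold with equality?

Feasible corners and f = -s + 11t:
  (77/9, 0) → f = -77/9
  (0, 77/4) → f = 847/4
  (158/5, 0) → f = -158/5
  (0, 158/7) → f = 1738/7

The minimum is at (158/5, 0). Substituting into each constraint, equality holds for C4 and C5; the remaining constraints have slack.

C4 and C5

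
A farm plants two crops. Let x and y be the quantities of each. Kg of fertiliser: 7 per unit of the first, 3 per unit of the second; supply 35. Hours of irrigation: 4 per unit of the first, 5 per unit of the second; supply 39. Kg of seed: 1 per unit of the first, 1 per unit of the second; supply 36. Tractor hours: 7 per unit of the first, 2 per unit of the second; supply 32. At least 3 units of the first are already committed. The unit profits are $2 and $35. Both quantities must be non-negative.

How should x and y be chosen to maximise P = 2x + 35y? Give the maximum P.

x = 3, y = 14/3, maximum P = 508/3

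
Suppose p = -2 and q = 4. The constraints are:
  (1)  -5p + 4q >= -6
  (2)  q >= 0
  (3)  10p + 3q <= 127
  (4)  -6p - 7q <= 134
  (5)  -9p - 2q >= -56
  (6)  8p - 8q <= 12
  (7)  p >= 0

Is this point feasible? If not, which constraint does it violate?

not feasible — violates (7)

Constraint (7): p = -2, which is not ≥ 0. All other constraints are satisfied.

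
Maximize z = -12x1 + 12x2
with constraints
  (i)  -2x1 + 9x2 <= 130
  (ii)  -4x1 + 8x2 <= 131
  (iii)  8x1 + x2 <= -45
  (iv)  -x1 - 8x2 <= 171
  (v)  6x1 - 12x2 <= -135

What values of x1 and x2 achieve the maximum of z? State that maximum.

x1 = -302/5, x2 = -553/40, maximum z = 5589/10

Corner points and z = -12x1 + 12x2:
  (-491/68, 217/17) → z = 4077/17
  (-302/5, -553/40) → z = 5589/10
  (-225/34, 135/17) → z = 2970/17
  (-261/5, -297/20) → z = 2241/5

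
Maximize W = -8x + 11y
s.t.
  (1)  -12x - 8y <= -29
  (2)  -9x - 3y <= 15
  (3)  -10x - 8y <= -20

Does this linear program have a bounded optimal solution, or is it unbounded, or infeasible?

unbounded

From the feasible point (-23/4, 49/4), moving in the direction (-3, 9) keeps every constraint satisfied while W increases without bound.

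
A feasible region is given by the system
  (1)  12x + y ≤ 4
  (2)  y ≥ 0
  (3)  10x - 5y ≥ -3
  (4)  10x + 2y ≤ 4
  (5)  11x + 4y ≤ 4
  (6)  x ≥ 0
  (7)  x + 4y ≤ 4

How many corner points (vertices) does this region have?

5

The feasible vertices (each the meet of two boundaries and inside every other half-plane) are:
  (1/3, 0)
  (12/37, 4/37)
  (0, 0)
  (8/95, 73/95)
  (0, 3/5)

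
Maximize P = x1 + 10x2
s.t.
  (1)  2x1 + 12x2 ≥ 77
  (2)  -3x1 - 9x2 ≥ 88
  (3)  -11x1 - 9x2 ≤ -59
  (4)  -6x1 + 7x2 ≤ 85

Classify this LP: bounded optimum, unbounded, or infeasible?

infeasible

The boundaries 2x1 + 12x2 = 77 and -11x1 - 9x2 = -59 meet at (5/38, 243/38), but that point violates -3x1 - 9x2 ≥ 88. Every candidate vertex is excluded by some other constraint, so the feasible region is empty.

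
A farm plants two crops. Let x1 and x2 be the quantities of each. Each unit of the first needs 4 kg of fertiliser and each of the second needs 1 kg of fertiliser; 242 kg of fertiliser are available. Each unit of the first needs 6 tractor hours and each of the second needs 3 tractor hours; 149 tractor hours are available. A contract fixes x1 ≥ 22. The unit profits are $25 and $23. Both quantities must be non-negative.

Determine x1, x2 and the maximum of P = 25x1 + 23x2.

Vertices and P = 25x1 + 23x2:
  (149/6, 0) → P = 3725/6
  (22, 0) → P = 550
  (22, 17/3) → P = 2041/3

The optimum lies where 6x1 + 3x2 = 149 and x1 = 22.
Solving simultaneously gives x1 = 22, x2 = 17/3.

x1 = 22, x2 = 17/3, maximum P = 2041/3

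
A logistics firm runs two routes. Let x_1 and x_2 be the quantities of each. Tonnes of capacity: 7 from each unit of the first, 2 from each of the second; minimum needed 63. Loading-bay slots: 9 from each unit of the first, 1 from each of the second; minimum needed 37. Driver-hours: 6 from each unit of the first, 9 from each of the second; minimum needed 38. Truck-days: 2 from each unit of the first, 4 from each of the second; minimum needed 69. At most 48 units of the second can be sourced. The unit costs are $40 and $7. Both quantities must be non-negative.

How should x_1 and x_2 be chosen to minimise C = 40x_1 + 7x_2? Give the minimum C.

Vertices and C = 40x_1 + 7x_2:
  (0, 37) → C = 259
  (0, 48) → C = 336
  (69/2, 0) → C = 1380
  (1, 28) → C = 236
  (19/4, 119/8) → C = 2353/8
The feasible region is unbounded (it extends along (1, 0)), but C strictly increases along every unbounded feasible direction, so there is no improving ray and the minimum is attained at a vertex.

The binding constraints are 7x_1 + 2x_2 = 63 and 9x_1 + x_2 = 37.
Solving simultaneously gives x_1 = 1, x_2 = 28.

x_1 = 1, x_2 = 28, minimum C = 236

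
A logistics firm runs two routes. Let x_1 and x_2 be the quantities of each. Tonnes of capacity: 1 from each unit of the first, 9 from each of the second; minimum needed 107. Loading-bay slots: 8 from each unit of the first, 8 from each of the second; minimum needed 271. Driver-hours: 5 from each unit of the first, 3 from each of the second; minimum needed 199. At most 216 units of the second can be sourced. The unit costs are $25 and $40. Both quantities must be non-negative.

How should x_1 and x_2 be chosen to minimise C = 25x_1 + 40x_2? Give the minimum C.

x_1 = 35, x_2 = 8, minimum C = 1195

Feasible corners and C = 25x_1 + 40x_2:
  (0, 199/3) → C = 7960/3
  (0, 216) → C = 8640
  (107, 0) → C = 2675
  (35, 8) → C = 1195
The feasible region is unbounded (it extends along (1, 0)), but C strictly increases along every unbounded feasible direction, so there is no improving ray and the minimum is attained at a vertex.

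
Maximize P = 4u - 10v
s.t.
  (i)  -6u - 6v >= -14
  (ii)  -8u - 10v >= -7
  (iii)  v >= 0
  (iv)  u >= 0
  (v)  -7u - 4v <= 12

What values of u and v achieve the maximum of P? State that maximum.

The optimum lies where -8u - 10v = -7 and v = 0.
Solving simultaneously gives u = 7/8, v = 0.

u = 7/8, v = 0, maximum P = 7/2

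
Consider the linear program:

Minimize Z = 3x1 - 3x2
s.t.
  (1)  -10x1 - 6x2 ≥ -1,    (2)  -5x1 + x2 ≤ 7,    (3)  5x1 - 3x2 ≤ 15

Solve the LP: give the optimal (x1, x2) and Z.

Vertices and Z = 3x1 - 3x2:
  (-41/40, 15/8) → Z = -87/10
  (31/20, -29/12) → Z = 119/10
  (-18/5, -11) → Z = 111/5

x1 = -41/40, x2 = 15/8, minimum Z = -87/10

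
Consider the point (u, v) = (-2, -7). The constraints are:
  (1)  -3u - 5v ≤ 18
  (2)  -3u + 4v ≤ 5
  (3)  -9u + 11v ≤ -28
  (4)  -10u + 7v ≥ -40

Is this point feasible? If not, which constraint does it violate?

not feasible — violates (1)

Constraint (1): -3u - 5v = 41, which is not ≤ 18. All other constraints are satisfied.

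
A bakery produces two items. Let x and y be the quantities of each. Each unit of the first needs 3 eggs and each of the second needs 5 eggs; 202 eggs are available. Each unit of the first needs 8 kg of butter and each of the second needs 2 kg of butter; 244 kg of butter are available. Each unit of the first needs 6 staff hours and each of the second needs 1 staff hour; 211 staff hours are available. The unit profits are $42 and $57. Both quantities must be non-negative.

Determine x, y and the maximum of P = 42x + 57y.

Feasible corners and P = 42x + 57y:
  (0, 0) → P = 0
  (0, 202/5) → P = 11514/5
  (61/2, 0) → P = 1281
  (24, 26) → P = 2490

x = 24, y = 26, maximum P = 2490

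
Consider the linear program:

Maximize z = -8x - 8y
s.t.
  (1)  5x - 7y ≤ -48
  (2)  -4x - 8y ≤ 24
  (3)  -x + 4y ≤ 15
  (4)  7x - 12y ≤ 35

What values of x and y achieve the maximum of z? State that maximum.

x = -9, y = 3/2, maximum z = 60

Extreme points and z = -8x - 8y:
  (-138/17, 18/17) → z = 960/17
  (-87/13, 27/13) → z = 480/13
  (-9, 3/2) → z = 60

The optimum lies where -4x - 8y = 24 and -x + 4y = 15.
Solving simultaneously gives x = -9, y = 3/2.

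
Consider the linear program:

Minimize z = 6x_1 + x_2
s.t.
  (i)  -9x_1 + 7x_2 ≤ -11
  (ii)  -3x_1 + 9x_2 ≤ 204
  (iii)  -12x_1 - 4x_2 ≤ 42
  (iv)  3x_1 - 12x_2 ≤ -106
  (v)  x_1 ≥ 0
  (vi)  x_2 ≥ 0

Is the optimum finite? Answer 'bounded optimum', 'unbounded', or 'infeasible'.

Feasible corners and z = 6x_1 + x_2:
  (509/20, 623/20) → z = 3677/20
  (874/87, 329/29) → z = 2077/29
The feasible region has finitely many vertices and no improving ray; the minimum is 2077/29 at (874/87, 329/29).

bounded optimum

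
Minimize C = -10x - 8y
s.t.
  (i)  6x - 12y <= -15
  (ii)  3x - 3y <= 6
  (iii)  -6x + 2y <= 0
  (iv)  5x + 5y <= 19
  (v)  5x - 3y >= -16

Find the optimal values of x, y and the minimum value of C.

Extreme points and C = -10x - 8y:
  (1/2, 3/2) → C = -17
  (17/10, 21/10) → C = -169/5
  (19/20, 57/20) → C = -323/10

x = 17/10, y = 21/10, minimum C = -169/5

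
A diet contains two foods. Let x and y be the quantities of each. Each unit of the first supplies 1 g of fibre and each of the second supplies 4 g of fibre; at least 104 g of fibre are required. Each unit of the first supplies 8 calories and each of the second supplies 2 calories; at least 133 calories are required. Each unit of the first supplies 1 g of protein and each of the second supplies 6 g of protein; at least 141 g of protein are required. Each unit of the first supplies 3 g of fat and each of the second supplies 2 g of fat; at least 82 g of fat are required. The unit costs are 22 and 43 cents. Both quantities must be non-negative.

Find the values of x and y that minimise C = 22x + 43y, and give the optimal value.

x = 12, y = 23, minimum C = 1253

Extreme points and C = 22x + 43y:
  (0, 133/2) → C = 5719/2
  (141, 0) → C = 3102
  (30, 37/2) → C = 2911/2
  (12, 23) → C = 1253
  (51/5, 257/10) → C = 2659/2
The feasible region is unbounded (it extends along (0, 1), (1, 0)), but C strictly increases along every unbounded feasible direction, so there is no improving ray and the minimum is attained at a vertex.

The binding constraints are x + 4y = 104 and 3x + 2y = 82.
Solving simultaneously gives x = 12, y = 23.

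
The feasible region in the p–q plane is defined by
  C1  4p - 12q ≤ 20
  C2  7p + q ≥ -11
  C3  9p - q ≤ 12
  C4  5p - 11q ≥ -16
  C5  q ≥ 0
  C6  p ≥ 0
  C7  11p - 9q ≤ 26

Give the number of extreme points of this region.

4

Intersecting each pair of boundary lines and keeping only the points that satisfy every inequality leaves:
  (74/47, 102/47)
  (4/3, 0)
  (0, 16/11)
  (0, 0)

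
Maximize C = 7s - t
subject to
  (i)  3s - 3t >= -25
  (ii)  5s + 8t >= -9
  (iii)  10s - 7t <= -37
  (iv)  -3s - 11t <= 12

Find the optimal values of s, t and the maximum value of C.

Vertices and C = 7s - t:
  (-227/39, 98/39) → C = -1687/39
  (64/9, 139/9) → C = 103/3
  (-359/115, 19/23) → C = -2608/115

s = 64/9, t = 139/9, maximum C = 103/3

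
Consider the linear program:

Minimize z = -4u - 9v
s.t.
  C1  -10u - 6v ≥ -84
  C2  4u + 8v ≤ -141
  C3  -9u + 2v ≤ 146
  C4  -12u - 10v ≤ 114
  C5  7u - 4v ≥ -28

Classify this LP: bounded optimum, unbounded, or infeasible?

bounded optimum

Extreme points and z = -4u - 9v:
  (759/28, -873/28) → z = 4821/28
  (381/7, -537/7) → z = 3309/7
  (249/28, -309/14) → z = 2283/14
The feasible region has finitely many vertices and no improving ray; the minimum is 2283/14 at (249/28, -309/14).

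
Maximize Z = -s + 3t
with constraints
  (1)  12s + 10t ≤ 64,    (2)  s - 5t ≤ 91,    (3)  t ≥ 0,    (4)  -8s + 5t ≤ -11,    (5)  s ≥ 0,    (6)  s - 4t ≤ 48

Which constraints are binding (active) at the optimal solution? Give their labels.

Feasible corners and Z = -s + 3t:
  (16/3, 0) → Z = -16/3
  (43/14, 19/7) → Z = 71/14
  (11/8, 0) → Z = -11/8

The maximum is at (43/14, 19/7). Substituting into each constraint, equality holds for (1) and (4); the remaining constraints have slack.

(1) and (4)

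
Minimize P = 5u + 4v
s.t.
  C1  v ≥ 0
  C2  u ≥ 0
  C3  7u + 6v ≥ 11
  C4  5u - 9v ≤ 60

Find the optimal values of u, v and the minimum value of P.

u = 0, v = 11/6, minimum P = 22/3

Vertices and P = 5u + 4v:
  (11/7, 0) → P = 55/7
  (12, 0) → P = 60
  (0, 11/6) → P = 22/3
The feasible region is unbounded (it extends along (0, 1), (9, 5)), but P strictly increases along every unbounded feasible direction, so there is no improving ray and the minimum is attained at a vertex.

The binding constraints are u = 0 and 7u + 6v = 11.
Solving simultaneously gives u = 0, v = 11/6.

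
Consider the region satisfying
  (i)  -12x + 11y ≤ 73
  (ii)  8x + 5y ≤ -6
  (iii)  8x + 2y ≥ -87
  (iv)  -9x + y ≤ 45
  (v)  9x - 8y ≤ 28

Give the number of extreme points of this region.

Of the 10 pairwise boundary intersections, those satisfying every inequality are:
  (-431/148, 128/37)
  (-422/87, 39/29)
  (92/109, -278/109)
  (-388/63, -73/7)

4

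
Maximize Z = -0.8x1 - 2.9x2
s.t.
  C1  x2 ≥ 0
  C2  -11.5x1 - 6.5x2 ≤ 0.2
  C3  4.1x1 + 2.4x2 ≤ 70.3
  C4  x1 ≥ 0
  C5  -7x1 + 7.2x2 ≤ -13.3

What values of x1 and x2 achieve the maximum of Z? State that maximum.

x1 = 1.9, x2 = 0, maximum Z = -1.52

Vertices and Z = -0.8x1 - 2.9x2:
  (703/41, 0) → Z = -2812/205
  (19/10, 0) → Z = -38/25
  (2242/193, 43757/4632) → Z = -1699417/46320

The binding constraints are x2 = 0 and -7x1 + 7.2x2 = -13.3.
Solving simultaneously gives x1 = 19/10, x2 = 0.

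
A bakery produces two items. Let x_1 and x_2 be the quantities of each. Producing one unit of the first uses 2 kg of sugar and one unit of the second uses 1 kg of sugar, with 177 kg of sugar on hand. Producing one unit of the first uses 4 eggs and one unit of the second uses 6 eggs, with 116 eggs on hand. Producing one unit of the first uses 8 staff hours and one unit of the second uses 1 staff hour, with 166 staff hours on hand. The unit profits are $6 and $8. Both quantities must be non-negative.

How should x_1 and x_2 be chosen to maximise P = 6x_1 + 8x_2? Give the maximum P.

Feasible corners and P = 6x_1 + 8x_2:
  (0, 0) → P = 0
  (0, 58/3) → P = 464/3
  (83/4, 0) → P = 249/2
  (20, 6) → P = 168

x_1 = 20, x_2 = 6, maximum P = 168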